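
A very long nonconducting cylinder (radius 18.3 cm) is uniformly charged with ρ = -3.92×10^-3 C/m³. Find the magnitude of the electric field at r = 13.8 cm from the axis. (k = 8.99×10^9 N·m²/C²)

|E| = 3.06×10^7 V/m

By cylindrical symmetry E is radial; use a coaxial Gaussian cylinder of radius 13.8 cm and length L (r < R).
Charge inside radius r per length L is ρ·πr²·L, so λ_enc = ρπr² = -2.345×10^-4 C/m.
By Gauss's law (flux through the curved wall only), E·2πrL = λ_enc L/ε₀.
E = 2k|λ_enc|/r = 2(8.99×10^9)(2.345×10^-4)/(0.138) = 3.06×10^7 N/C.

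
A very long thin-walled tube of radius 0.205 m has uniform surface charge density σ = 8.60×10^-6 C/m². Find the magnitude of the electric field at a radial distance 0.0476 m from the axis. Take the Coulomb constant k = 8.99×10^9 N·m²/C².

E = 0 (no enclosed charge)

By cylindrical symmetry E is radial; use a coaxial Gaussian cylinder of radius 0.0476 m and length L (r < 0.205 m, inside the shell).
All the surface charge lies outside this cylinder: Q_enc = 0, hence E = 0.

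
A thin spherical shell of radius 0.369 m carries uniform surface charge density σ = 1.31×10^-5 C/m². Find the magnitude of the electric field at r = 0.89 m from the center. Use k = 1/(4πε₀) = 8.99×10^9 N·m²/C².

2.54×10^5 N/C

Symmetry ⇒ E = E(r) r̂. Gaussian sphere of radius r = 0.89 m (r > 0.369 m).
The entire shell is enclosed: Q_enc = σ·4πR² = (1.31e-5)·4π·(0.369)² = 2.241×10^-5 C.
Since E is radial and uniform over the Gaussian sphere, Φ = E·4πr² = Q_enc/ε₀.
E = k|Q_enc|/r² = (8.99×10^9)(2.241×10^-5)/(0.89)² = 2.54×10^5 N/C.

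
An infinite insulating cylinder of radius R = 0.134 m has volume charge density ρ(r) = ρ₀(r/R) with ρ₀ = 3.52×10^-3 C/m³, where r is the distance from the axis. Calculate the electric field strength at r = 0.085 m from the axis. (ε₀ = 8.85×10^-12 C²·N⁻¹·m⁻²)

By cylindrical symmetry E is radial; use a coaxial Gaussian cylinder of radius 0.085 m and length L (r < R).
Integrating ρ over the cross-section to radius r: λ_enc = (2πρ₀/R) ∫₀^r r'^2 dr' = 2πρ₀ r^3/(3·R) = 3.379e-5 C/m.
Since E is radial and uniform over the curved surface, Φ = E·2πrL = Q_enc/ε₀ = λ_enc L/ε₀.
E = |λ_enc|/(2πε₀r) = (3.379×10^-5)/(2π·8.85×10^-12·0.085) = 7.15×10^6 N/C.

|E| ≈ 7.15×10^6 N/C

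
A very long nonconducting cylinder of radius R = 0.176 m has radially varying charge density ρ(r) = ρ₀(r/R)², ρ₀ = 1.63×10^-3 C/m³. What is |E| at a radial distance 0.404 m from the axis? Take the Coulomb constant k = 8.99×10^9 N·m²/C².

Coaxial Gaussian cylinder, radius r = 0.404 m, length L (r > R, full charge per length enclosed).
λ_enc = 2π ∫₀^R ρ₀(r'/R)^2 r' dr' = 2πρ₀R²/4 = 7.931×10^-5 C/m.
Gauss's law: E·2πrL = λ_enc L/ε₀.
E = 2k|λ_enc|/r = 2(8.99×10^9)(7.931e-5)/(0.404) = 3.53×10^6 N/C.

|E| = 3.53×10^6 N/C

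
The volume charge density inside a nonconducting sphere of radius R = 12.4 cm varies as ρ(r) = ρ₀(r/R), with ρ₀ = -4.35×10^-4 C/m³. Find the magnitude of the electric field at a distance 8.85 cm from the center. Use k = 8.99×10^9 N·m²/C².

7.76e5 V/m

Use a concentric Gaussian sphere at r = 8.85 cm (r < R).
Integrate the density: Q_enc = 4π ∫₀^r ρ₀(r'/R)^1 r'² dr' = 4πρ₀ r^4/(4·R) = -6.761×10^-7 C.
By Gauss's law, ∮E·dA = E·4πr² = Q_enc/ε₀.
E = k|Q_enc|/r² = (8.99×10^9)(6.761×10^-7)/(0.0885)² = 7.76×10^5 N/C.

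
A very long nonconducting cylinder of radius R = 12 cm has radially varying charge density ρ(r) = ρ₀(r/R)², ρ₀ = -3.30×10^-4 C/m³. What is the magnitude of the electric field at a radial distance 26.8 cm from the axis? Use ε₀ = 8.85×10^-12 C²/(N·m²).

Take a coaxial cylindrical Gaussian surface of radius r = 26.8 cm and length L (r > R, full charge per length enclosed).
λ_enc = 2π ∫₀^R ρ₀(r'/R)^2 r' dr' = 2πρ₀R²/4 = -7.464×10^-6 C/m.
Applying ∮E·dA = Q_enc/ε₀ with the end caps contributing no flux:
E = |λ_enc|/(2πε₀r) = (7.464e-6)/(2π·8.85×10^-12·0.268) = 5.01×10^5 N/C.

E = 5.01×10^5 N/C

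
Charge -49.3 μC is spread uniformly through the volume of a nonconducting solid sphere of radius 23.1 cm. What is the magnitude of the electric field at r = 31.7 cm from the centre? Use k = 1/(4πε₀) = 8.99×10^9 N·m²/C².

E ≈ 4.41×10^6 N/C

By spherical symmetry E is radial; choose a Gaussian sphere of radius r = 31.7 cm (r > R, so the entire charge is enclosed).
Q_enc = -49.3 μC = -4.93×10^-5 C.
Gauss's law: E·4πr² = Q_enc/ε₀.
E = k|Q_enc|/r² = (8.99×10^9)(4.93×10^-5)/(0.317)² = 4.41×10^6 N/C.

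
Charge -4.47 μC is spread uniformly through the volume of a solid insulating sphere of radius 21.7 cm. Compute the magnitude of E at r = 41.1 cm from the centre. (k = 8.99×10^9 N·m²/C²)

2.38e5 V/m

By spherical symmetry E is radial; choose a Gaussian sphere of radius r = 41.1 cm (r > R, so the entire charge is enclosed).
Q_enc = -4.47 μC = -4.47e-6 C.
Applying ∮E·dA = Q_enc/ε₀ with Φ = E(4πr²):
E = k|Q_enc|/r² = (8.99×10^9)(4.47×10^-6)/(0.411)² = 2.38e5 N/C.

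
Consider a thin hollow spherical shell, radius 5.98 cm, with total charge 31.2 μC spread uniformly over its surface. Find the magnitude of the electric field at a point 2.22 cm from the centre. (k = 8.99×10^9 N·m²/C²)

Use a concentric Gaussian sphere at r = 2.22 cm (inside the shell, r < 5.98 cm).
No charge lies within this surface, so Q_enc = 0 and Gauss's law gives E·4πr² = 0 ⇒ E = 0.

E = 0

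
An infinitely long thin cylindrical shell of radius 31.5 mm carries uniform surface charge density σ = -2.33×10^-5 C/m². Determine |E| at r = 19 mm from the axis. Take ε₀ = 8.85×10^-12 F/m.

E = 0 (no enclosed charge)

By cylindrical symmetry E is radial; use a coaxial Gaussian cylinder of radius 19 mm and length L (r < 31.5 mm, inside the shell).
No charge is enclosed, so Gauss's law gives E·2πrL = 0 ⇒ E = 0.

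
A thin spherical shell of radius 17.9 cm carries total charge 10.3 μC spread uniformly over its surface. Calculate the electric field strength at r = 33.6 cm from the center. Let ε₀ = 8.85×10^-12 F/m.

Take a concentric spherical Gaussian surface of radius r = 33.6 cm (r > 17.9 cm).
The entire shell is enclosed: Q_enc = 1.03e-5 C.
By Gauss's law, ∮E·dA = E·4πr² = Q_enc/ε₀.
E = |Q_enc|/(4πε₀r²) = (1.03e-5)/(4π·8.85×10^-12·(0.336)²) = 8.20e5 N/C.

|E| = 8.20e5 N/C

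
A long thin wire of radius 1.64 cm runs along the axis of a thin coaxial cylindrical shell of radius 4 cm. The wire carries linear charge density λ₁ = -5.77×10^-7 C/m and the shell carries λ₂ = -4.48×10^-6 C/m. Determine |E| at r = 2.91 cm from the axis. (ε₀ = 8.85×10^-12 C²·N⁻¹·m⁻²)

By cylindrical symmetry E is radial; use a coaxial Gaussian cylinder of radius 2.91 cm and length L (between the conductors, 1.64 cm < r < 4 cm).
The shell at 4 cm lies outside the Gaussian surface, so λ_enc = λ₁ = -5.77e-7 C/m.
Since E is radial and uniform over the curved surface, Φ = E·2πrL = Q_enc/ε₀ = λ_enc L/ε₀.
E = |λ_enc|/(2πε₀r) = (5.77×10^-7)/(2π·8.85×10^-12·0.0291) = 3.57×10^5 N/C.

E ≈ 3.57e5 V/m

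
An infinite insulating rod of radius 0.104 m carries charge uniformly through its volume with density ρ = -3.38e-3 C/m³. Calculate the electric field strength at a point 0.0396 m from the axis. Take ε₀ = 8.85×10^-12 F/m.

By cylindrical symmetry E is radial; use a coaxial Gaussian cylinder of radius 0.0396 m and length L (r < R).
Charge inside radius r per length L is ρ·πr²·L, so λ_enc = ρπr² = -1.665e-5 C/m.
Applying ∮E·dA = Q_enc/ε₀ with the end caps contributing no flux:
E = |λ_enc|/(2πε₀r) = (1.665×10^-5)/(2π·8.85×10^-12·0.0396) = 7.56e6 N/C.

E = 7.56×10^6 V/m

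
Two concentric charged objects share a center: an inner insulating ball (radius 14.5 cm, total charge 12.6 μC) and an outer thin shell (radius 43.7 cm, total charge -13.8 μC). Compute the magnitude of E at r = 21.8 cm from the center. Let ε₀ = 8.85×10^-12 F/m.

Symmetry ⇒ E = E(r) r̂. Gaussian sphere of radius r = 21.8 cm (between the bodies, 14.5 cm < r < 43.7 cm).
The shell at 43.7 cm lies outside the Gaussian surface, so Q_enc = 12.6 μC = 1.26×10^-5 C.
By Gauss's law, ∮E·dA = E·4πr² = Q_enc/ε₀.
E = |Q_enc|/(4πε₀r²) = (1.26×10^-5)/(4π·8.85×10^-12·(0.218)²) = 2.38e6 N/C.

E = 2.38×10^6 N/C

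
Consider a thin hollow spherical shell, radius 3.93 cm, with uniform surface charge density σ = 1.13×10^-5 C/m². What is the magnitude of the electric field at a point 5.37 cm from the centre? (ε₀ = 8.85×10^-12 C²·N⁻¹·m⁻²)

6.84×10^5 N/C

Symmetry ⇒ E = E(r) r̂. Gaussian sphere of radius r = 5.37 cm (r > 3.93 cm).
The entire shell is enclosed: Q_enc = σ·4πR² = (1.13e-5)·4π·(0.0393)² = 2.193×10^-7 C.
Since E is radial and uniform over the Gaussian sphere, Φ = E·4πr² = Q_enc/ε₀.
E = |Q_enc|/(4πε₀r²) = (2.193×10^-7)/(4π·8.85×10^-12·(0.0537)²) = 6.84×10^5 N/C.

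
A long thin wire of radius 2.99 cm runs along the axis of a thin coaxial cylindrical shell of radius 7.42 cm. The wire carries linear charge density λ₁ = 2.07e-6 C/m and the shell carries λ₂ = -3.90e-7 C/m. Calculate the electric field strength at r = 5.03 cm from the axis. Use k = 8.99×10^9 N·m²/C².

E = 7.40×10^5 N/C

By cylindrical symmetry E is radial; use a coaxial Gaussian cylinder of radius 5.03 cm and length L (between the conductors, 2.99 cm < r < 7.42 cm).
The shell at 7.42 cm lies outside the Gaussian surface, so λ_enc = λ₁ = 2.07×10^-6 C/m.
Gauss's law: E·2πrL = λ_enc L/ε₀.
E = 2k|λ_enc|/r = 2(8.99×10^9)(2.07×10^-6)/(0.0503) = 7.40×10^5 N/C.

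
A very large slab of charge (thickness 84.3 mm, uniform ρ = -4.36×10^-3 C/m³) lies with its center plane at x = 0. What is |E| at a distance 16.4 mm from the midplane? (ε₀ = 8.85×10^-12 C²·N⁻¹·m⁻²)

By symmetry E is perpendicular to the slab. A Gaussian pillbox from −16.4 mm to +16.4 mm (face area A) lies entirely within the slab.
Q_enc = ρ·(2x)·A and flux = 2EA, so 2EA = 2ρxA/ε₀ ⇒ E = |ρ|x/ε₀.
E = (4.36e-3)(0.0164)/(8.85×10^-12) = 8.08×10^6 N/C.

E = 8.08e6 N/C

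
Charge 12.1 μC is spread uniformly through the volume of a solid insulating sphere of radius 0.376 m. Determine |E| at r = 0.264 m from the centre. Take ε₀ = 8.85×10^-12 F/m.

Symmetry ⇒ E = E(r) r̂. Gaussian sphere of radius r = 0.264 m (r < R).
Only the charge within r is enclosed: Q_enc = Q·(r/R)³ = (12.1 μC)·(0.264 m/0.376 m)³ = 4.188×10^-6 C.
By Gauss's law, ∮E·dA = E·4πr² = Q_enc/ε₀.
E = |Q_enc|/(4πε₀r²) = (4.188×10^-6)/(4π·8.85×10^-12·(0.264)²) = 5.40×10^5 N/C.

E ≈ 5.40×10^5 N/C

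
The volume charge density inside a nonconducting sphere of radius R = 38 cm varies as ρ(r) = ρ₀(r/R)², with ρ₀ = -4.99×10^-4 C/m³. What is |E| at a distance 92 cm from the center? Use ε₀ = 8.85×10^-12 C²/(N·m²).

By spherical symmetry E is radial; choose a Gaussian sphere of radius r = 92 cm (r > R, all charge enclosed).
Q_enc = 4π ∫₀^R ρ₀(r'/R)^2 r'² dr' = 4πρ₀R³/5 = -6.882e-5 C.
Since E is radial and uniform over the Gaussian sphere, Φ = E·4πr² = Q_enc/ε₀.
E = |Q_enc|/(4πε₀r²) = (6.882×10^-5)/(4π·8.85×10^-12·(0.92)²) = 7.31×10^5 N/C.

|E| = 7.31×10^5 N/C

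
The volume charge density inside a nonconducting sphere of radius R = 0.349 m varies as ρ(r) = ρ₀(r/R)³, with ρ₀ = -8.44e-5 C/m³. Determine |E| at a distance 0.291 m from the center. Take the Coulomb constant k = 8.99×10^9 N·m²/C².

Use a concentric Gaussian sphere at r = 0.291 m (r < R).
Integrate the density: Q_enc = 4π ∫₀^r ρ₀(r'/R)^3 r'² dr' = 4πρ₀ r^6/(6·R³) = -2.525×10^-6 C.
Applying ∮E·dA = Q_enc/ε₀ with Φ = E(4πr²):
E = k|Q_enc|/r² = (8.99×10^9)(2.525e-6)/(0.291)² = 2.68×10^5 N/C.

|E| = 2.68×10^5 V/m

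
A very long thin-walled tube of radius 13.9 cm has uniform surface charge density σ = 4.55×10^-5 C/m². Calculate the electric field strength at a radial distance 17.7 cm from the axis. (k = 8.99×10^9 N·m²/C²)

Take a coaxial cylindrical Gaussian surface of radius r = 17.7 cm and length L (r > 13.9 cm).
The whole shell is enclosed: λ_enc = σ·2πR = (4.55e-5)·2π·(0.139) = 3.974×10^-5 C/m.
Since E is radial and uniform over the curved surface, Φ = E·2πrL = Q_enc/ε₀ = λ_enc L/ε₀.
E = 2k|λ_enc|/r = 2(8.99×10^9)(3.974e-5)/(0.177) = 4.04×10^6 N/C.

|E| ≈ 4.04×10^6 N/C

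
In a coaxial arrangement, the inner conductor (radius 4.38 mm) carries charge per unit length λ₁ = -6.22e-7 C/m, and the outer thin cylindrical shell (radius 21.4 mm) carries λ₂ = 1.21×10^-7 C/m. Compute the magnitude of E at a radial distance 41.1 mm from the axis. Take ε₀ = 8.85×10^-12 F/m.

Take a coaxial cylindrical Gaussian surface of radius r = 41.1 mm and length L (r > 21.4 mm, enclosing both).
λ_enc = λ₁ + λ₂ = (-6.22×10^-7) + (1.21×10^-7) = -5.01e-7 C/m.
Applying ∮E·dA = Q_enc/ε₀ with the end caps contributing no flux:
E = |λ_enc|/(2πε₀r) = (5.01×10^-7)/(2π·8.85×10^-12·0.0411) = 2.19×10^5 N/C.

E ≈ 2.19e5 N/C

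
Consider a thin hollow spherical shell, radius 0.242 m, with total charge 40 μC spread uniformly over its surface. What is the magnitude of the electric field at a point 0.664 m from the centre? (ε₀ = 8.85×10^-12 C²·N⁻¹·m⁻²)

|E| = 8.16×10^5 N/C

By spherical symmetry E is radial; choose a Gaussian sphere of radius r = 0.664 m (r > 0.242 m).
The entire shell is enclosed: Q_enc = 4.00e-5 C.
Applying ∮E·dA = Q_enc/ε₀ with Φ = E(4πr²):
E = |Q_enc|/(4πε₀r²) = (4.00×10^-5)/(4π·8.85×10^-12·(0.664)²) = 8.16×10^5 N/C.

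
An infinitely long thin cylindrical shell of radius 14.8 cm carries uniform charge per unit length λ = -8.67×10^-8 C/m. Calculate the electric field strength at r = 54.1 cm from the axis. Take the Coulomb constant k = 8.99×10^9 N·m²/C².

|E| ≈ 2.88×10^3 N/C

Take a coaxial cylindrical Gaussian surface of radius r = 54.1 cm and length L (r > 14.8 cm).
The full line charge is enclosed: λ_enc = -8.67×10^-8 C/m.
Gauss's law: E·2πrL = λ_enc L/ε₀.
E = 2k|λ_enc|/r = 2(8.99×10^9)(8.67e-8)/(0.541) = 2.88e3 N/C.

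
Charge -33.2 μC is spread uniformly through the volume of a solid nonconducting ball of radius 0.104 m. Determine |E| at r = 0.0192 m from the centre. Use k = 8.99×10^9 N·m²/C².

5.09×10^6 N/C

By spherical symmetry E is radial; choose a Gaussian sphere of radius r = 0.0192 m (r < R).
Only the charge within r is enclosed: Q_enc = Q·(r/R)³ = (-33.2 μC)·(0.0192 m/0.104 m)³ = -2.089e-7 C.
Gauss's law: E·4πr² = Q_enc/ε₀.
E = k|Q_enc|/r² = (8.99×10^9)(2.089e-7)/(0.0192)² = 5.09×10^6 N/C.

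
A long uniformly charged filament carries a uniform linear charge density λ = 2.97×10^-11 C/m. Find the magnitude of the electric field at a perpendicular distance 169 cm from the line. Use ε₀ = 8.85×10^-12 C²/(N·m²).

E = 0.316 N/C

Coaxial Gaussian cylinder, radius r = 169 cm, length L.
Q_enc = λL, so λ_enc = 2.97e-11 C/m.
Applying ∮E·dA = Q_enc/ε₀ with the end caps contributing no flux:
E = |λ_enc|/(2πε₀r) = (2.97×10^-11)/(2π·8.85×10^-12·1.69) = 0.316 N/C.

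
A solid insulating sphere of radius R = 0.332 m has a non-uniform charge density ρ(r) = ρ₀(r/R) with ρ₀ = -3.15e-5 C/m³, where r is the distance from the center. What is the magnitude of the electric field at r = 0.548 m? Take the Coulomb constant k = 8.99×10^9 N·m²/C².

1.08×10^5 N/C

By spherical symmetry E is radial; choose a Gaussian sphere of radius r = 0.548 m (r > R, all charge enclosed).
Q_enc = 4π ∫₀^R ρ₀(r'/R)^1 r'² dr' = 4πρ₀R³/4 = -3.621×10^-6 C.
Gauss's law: E·4πr² = Q_enc/ε₀.
E = k|Q_enc|/r² = (8.99×10^9)(3.621×10^-6)/(0.548)² = 1.08e5 N/C.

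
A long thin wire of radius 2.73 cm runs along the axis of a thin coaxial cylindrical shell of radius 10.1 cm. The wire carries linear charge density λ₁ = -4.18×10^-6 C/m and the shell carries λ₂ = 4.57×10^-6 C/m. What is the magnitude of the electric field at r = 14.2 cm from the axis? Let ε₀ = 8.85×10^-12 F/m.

Take a coaxial cylindrical Gaussian surface of radius r = 14.2 cm and length L (r > 10.1 cm, enclosing both).
λ_enc = λ₁ + λ₂ = (-4.18×10^-6) + (4.57×10^-6) = 3.90e-7 C/m.
Applying ∮E·dA = Q_enc/ε₀ with the end caps contributing no flux:
E = |λ_enc|/(2πε₀r) = (3.90×10^-7)/(2π·8.85×10^-12·0.142) = 4.94×10^4 N/C.

4.94×10^4 V/m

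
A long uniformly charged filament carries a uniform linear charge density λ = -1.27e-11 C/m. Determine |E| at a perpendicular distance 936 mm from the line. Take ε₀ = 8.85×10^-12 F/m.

|E| ≈ 0.244 N/C

Take a coaxial cylindrical Gaussian surface of radius r = 936 mm and length L.
Q_enc = λL, so λ_enc = -1.27×10^-11 C/m.
Since E is radial and uniform over the curved surface, Φ = E·2πrL = Q_enc/ε₀ = λ_enc L/ε₀.
E = |λ_enc|/(2πε₀r) = (1.27×10^-11)/(2π·8.85×10^-12·0.936) = 0.244 N/C.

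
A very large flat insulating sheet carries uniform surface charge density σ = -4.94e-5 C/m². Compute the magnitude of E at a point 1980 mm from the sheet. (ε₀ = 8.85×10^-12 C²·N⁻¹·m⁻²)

E ≈ 2.79×10^6 V/m

By planar symmetry E is perpendicular to the sheet and uniform; use a Gaussian pillbox with flat faces of area A on each side of the sheet.
Only the two end caps contribute flux: Φ = 2EA. With Q_enc = σA, Gauss's law gives E = |σ|/(2ε₀).
E = |σ|/(2ε₀) = (4.94×10^-5)/(2·8.85×10^-12) = 2.79×10^6 N/C.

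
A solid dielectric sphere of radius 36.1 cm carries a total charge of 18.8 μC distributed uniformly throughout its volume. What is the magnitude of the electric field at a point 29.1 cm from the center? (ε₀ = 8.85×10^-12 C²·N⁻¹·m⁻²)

By spherical symmetry E is radial; choose a Gaussian sphere of radius r = 29.1 cm (r < R).
Only the charge within r is enclosed: Q_enc = Q·(r/R)³ = (18.8 μC)·(29.1 cm/36.1 cm)³ = 9.847×10^-6 C.
By Gauss's law, ∮E·dA = E·4πr² = Q_enc/ε₀.
E = |Q_enc|/(4πε₀r²) = (9.847×10^-6)/(4π·8.85×10^-12·(0.291)²) = 1.05×10^6 N/C.

|E| ≈ 1.05×10^6 N/C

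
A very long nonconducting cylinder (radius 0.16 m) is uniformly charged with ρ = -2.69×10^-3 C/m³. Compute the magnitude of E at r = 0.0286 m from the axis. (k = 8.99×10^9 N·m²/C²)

Choose a coaxial cylinder of radius r = 0.0286 m (arbitrary length L) as the Gaussian surface (r < R).
Charge inside radius r per length L is ρ·πr²·L, so λ_enc = ρπr² = -6.912e-6 C/m.
Gauss's law: E·2πrL = λ_enc L/ε₀.
E = 2k|λ_enc|/r = 2(8.99×10^9)(6.912e-6)/(0.0286) = 4.35×10^6 N/C.

4.35×10^6 N/C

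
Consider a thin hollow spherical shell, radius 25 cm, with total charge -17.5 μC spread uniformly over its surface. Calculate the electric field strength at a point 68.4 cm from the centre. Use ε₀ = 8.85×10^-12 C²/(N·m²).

3.36×10^5 V/m

By spherical symmetry E is radial; choose a Gaussian sphere of radius r = 68.4 cm (r > 25 cm).
The entire shell is enclosed: Q_enc = -1.75×10^-5 C.
Gauss's law: E·4πr² = Q_enc/ε₀.
E = |Q_enc|/(4πε₀r²) = (1.75×10^-5)/(4π·8.85×10^-12·(0.684)²) = 3.36e5 N/C.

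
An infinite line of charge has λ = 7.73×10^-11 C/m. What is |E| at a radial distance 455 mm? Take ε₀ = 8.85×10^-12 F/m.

|E| = 3.06 N/C

Coaxial Gaussian cylinder, radius r = 455 mm, length L.
Q_enc = λL, so λ_enc = 7.73×10^-11 C/m.
Since E is radial and uniform over the curved surface, Φ = E·2πrL = Q_enc/ε₀ = λ_enc L/ε₀.
E = |λ_enc|/(2πε₀r) = (7.73e-11)/(2π·8.85×10^-12·0.455) = 3.06 N/C.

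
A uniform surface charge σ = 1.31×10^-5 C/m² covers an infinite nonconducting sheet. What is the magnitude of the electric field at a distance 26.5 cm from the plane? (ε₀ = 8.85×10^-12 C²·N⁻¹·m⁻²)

The symmetry is planar: E is normal to the sheet and the same magnitude on both sides. Take a pillbox straddling the sheet with end-cap area A.
Only the two end caps contribute flux: Φ = 2EA. With Q_enc = σA, Gauss's law gives E = |σ|/(2ε₀).
E = |σ|/(2ε₀) = (1.31×10^-5)/(2·8.85×10^-12) = 7.40×10^5 N/C.

|E| = 7.40×10^5 N/C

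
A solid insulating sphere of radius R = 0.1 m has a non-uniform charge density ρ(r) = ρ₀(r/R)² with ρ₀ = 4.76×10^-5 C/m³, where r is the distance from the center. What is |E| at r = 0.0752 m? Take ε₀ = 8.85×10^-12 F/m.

Use a concentric Gaussian sphere at r = 0.0752 m (r < R).
Q_enc = ∫₀^r ρ(r')·4πr'² dr' = (4πρ₀/R²) ∫₀^r r'^4 dr' = 4πρ₀ r^5/(5·R²) = 2.877×10^-8 C.
Gauss's law: E·4πr² = Q_enc/ε₀.
E = |Q_enc|/(4πε₀r²) = (2.877×10^-8)/(4π·8.85×10^-12·(0.0752)²) = 4.57e4 N/C.

4.57×10^4 N/C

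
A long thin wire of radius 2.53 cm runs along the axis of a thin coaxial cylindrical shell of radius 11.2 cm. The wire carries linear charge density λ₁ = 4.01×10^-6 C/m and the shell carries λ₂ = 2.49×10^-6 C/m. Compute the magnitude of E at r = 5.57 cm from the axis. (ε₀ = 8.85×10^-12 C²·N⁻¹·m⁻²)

Take a coaxial cylindrical Gaussian surface of radius r = 5.57 cm and length L (between the conductors, 2.53 cm < r < 11.2 cm).
The shell at 11.2 cm lies outside the Gaussian surface, so λ_enc = λ₁ = 4.01e-6 C/m.
By Gauss's law (flux through the curved wall only), E·2πrL = λ_enc L/ε₀.
E = |λ_enc|/(2πε₀r) = (4.01×10^-6)/(2π·8.85×10^-12·0.0557) = 1.29×10^6 N/C.

|E| ≈ 1.29×10^6 V/m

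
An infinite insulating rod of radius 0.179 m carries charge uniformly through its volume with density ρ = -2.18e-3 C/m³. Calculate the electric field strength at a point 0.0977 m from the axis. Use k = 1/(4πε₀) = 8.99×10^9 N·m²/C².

Take a coaxial cylindrical Gaussian surface of radius r = 0.0977 m and length L (r < R).
Enclosed charge per unit length: λ_enc = ρ·πr² = (-2.18e-3)π(0.0977)² = -6.537×10^-5 C/m.
Since E is radial and uniform over the curved surface, Φ = E·2πrL = Q_enc/ε₀ = λ_enc L/ε₀.
E = 2k|λ_enc|/r = 2(8.99×10^9)(6.537e-5)/(0.0977) = 1.20e7 N/C.

1.20×10^7 N/C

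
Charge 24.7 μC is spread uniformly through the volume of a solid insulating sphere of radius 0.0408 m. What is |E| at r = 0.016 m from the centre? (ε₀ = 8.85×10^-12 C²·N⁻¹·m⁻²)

By spherical symmetry E is radial; choose a Gaussian sphere of radius r = 0.016 m (r < R).
Only the charge within r is enclosed: Q_enc = Q·(r/R)³ = (24.7 μC)·(0.016 m/0.0408 m)³ = 1.49e-6 C.
By Gauss's law, ∮E·dA = E·4πr² = Q_enc/ε₀.
E = |Q_enc|/(4πε₀r²) = (1.49×10^-6)/(4π·8.85×10^-12·(0.016)²) = 5.23×10^7 N/C.

5.23×10^7 N/C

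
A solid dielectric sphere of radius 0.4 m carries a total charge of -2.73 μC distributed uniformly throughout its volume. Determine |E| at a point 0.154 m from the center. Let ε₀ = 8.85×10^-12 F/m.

Use a concentric Gaussian sphere at r = 0.154 m (r < R).
For a uniform sphere the enclosed fraction is (r/R)³, so Q_enc = (-2.73 μC)(0.154/0.4)³ = -1.558×10^-7 C.
Applying ∮E·dA = Q_enc/ε₀ with Φ = E(4πr²):
E = |Q_enc|/(4πε₀r²) = (1.558e-7)/(4π·8.85×10^-12·(0.154)²) = 5.91e4 N/C.

|E| ≈ 5.91e4 N/C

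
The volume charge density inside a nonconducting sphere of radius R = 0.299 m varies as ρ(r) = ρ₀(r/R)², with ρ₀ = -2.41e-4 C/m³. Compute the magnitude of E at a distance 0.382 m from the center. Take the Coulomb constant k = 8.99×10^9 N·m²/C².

Take a concentric spherical Gaussian surface of radius r = 0.382 m (r > R, all charge enclosed).
Q_enc = 4π ∫₀^R ρ₀(r'/R)^2 r'² dr' = 4πρ₀R³/5 = -1.619×10^-5 C.
Since E is radial and uniform over the Gaussian sphere, Φ = E·4πr² = Q_enc/ε₀.
E = k|Q_enc|/r² = (8.99×10^9)(1.619e-5)/(0.382)² = 9.97×10^5 N/C.

|E| ≈ 9.97×10^5 N/C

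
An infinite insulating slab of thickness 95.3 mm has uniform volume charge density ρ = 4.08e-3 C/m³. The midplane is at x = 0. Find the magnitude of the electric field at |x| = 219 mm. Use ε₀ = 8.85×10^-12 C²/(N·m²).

The point |x| = 219 mm lies outside the slab (half-thickness 0.04765 m). A symmetric pillbox spanning the full slab encloses Q_enc = ρ·d·A.
Flux = 2EA ⇒ E = |ρ|d/(2ε₀), independent of distance outside.
E = (4.08×10^-3)(0.0953)/(2·8.85×10^-12) = 2.20e7 N/C.

|E| ≈ 2.20e7 N/C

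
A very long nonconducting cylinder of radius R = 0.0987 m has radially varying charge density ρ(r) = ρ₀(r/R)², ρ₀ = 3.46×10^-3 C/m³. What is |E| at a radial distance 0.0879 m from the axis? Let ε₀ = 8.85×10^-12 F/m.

Choose a coaxial cylinder of radius r = 0.0879 m (arbitrary length L) as the Gaussian surface (r < R).
Integrating ρ over the cross-section to radius r: λ_enc = (2πρ₀/R²) ∫₀^r r'^3 dr' = 2πρ₀ r^4/(4·R²) = 3.331×10^-5 C/m.
Since E is radial and uniform over the curved surface, Φ = E·2πrL = Q_enc/ε₀ = λ_enc L/ε₀.
E = |λ_enc|/(2πε₀r) = (3.331×10^-5)/(2π·8.85×10^-12·0.0879) = 6.81×10^6 N/C.

E ≈ 6.81×10^6 V/m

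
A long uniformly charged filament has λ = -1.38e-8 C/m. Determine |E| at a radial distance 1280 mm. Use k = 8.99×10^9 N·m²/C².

E = 194 N/C

Coaxial Gaussian cylinder, radius r = 1280 mm, length L.
Q_enc = λL, so λ_enc = -1.38e-8 C/m.
Applying ∮E·dA = Q_enc/ε₀ with the end caps contributing no flux:
E = 2k|λ_enc|/r = 2(8.99×10^9)(1.38×10^-8)/(1.28) = 194 N/C.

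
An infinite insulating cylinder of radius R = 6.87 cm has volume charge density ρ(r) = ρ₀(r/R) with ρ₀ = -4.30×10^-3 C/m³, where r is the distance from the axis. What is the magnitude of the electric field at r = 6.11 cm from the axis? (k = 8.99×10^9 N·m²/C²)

Take a coaxial cylindrical Gaussian surface of radius r = 6.11 cm and length L (r < R).
Integrating ρ over the cross-section to radius r: λ_enc = (2πρ₀/R) ∫₀^r r'^2 dr' = 2πρ₀ r^3/(3·R) = -2.99×10^-5 C/m.
Since E is radial and uniform over the curved surface, Φ = E·2πrL = Q_enc/ε₀ = λ_enc L/ε₀.
E = 2k|λ_enc|/r = 2(8.99×10^9)(2.99×10^-5)/(0.0611) = 8.80×10^6 N/C.

|E| ≈ 8.80×10^6 N/C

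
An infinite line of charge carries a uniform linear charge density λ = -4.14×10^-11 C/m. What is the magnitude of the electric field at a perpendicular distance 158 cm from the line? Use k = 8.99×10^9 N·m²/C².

|E| ≈ 0.471 N/C

Take a coaxial cylindrical Gaussian surface of radius r = 158 cm and length L.
Q_enc = λL, so λ_enc = -4.14×10^-11 C/m.
Since E is radial and uniform over the curved surface, Φ = E·2πrL = Q_enc/ε₀ = λ_enc L/ε₀.
E = 2k|λ_enc|/r = 2(8.99×10^9)(4.14e-11)/(1.58) = 0.471 N/C.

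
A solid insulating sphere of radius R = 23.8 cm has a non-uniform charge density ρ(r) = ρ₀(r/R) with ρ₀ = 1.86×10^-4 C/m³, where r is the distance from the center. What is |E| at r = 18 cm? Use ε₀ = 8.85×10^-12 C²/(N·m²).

Use a concentric Gaussian sphere at r = 18 cm (r < R).
Integrate the density: Q_enc = 4π ∫₀^r ρ₀(r'/R)^1 r'² dr' = 4πρ₀ r^4/(4·R) = 2.577e-6 C.
By Gauss's law, ∮E·dA = E·4πr² = Q_enc/ε₀.
E = |Q_enc|/(4πε₀r²) = (2.577e-6)/(4π·8.85×10^-12·(0.18)²) = 7.15×10^5 N/C.

E ≈ 7.15×10^5 N/C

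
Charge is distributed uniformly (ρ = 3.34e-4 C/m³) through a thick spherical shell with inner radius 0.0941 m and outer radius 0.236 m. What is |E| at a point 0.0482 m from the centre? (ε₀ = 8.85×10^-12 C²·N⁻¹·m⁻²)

Take a concentric spherical Gaussian surface of radius r = 0.0482 m (r < 0.0941 m, inside the empty cavity).
No charge is enclosed, so by Gauss's law E·4πr² = 0 ⇒ E = 0.

|E| = 0 V/m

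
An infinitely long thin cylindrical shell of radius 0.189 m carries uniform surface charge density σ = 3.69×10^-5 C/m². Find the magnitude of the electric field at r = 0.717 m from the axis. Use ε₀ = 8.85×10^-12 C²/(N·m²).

Take a coaxial cylindrical Gaussian surface of radius r = 0.717 m and length L (r > 0.189 m).
The whole shell is enclosed: λ_enc = σ·2πR = (3.69×10^-5)·2π·(0.189) = 4.382×10^-5 C/m.
By Gauss's law (flux through the curved wall only), E·2πrL = λ_enc L/ε₀.
E = |λ_enc|/(2πε₀r) = (4.382e-5)/(2π·8.85×10^-12·0.717) = 1.10×10^6 N/C.

1.10×10^6 N/C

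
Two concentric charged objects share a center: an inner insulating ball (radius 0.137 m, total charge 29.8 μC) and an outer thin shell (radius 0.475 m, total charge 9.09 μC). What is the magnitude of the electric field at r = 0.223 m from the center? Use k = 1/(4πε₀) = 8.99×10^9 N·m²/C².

By spherical symmetry E is radial; choose a Gaussian sphere of radius r = 0.223 m (between the bodies, 0.137 m < r < 0.475 m).
The shell at 0.475 m lies outside the Gaussian surface, so Q_enc = 29.8 μC = 2.98×10^-5 C.
Applying ∮E·dA = Q_enc/ε₀ with Φ = E(4πr²):
E = k|Q_enc|/r² = (8.99×10^9)(2.98×10^-5)/(0.223)² = 5.39e6 N/C.

E ≈ 5.39×10^6 N/C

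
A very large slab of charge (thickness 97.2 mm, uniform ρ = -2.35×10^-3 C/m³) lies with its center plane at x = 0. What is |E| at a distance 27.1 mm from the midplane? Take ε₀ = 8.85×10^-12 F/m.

E ≈ 7.20×10^6 V/m

By symmetry E is perpendicular to the slab. A Gaussian pillbox from −27.1 mm to +27.1 mm (face area A) lies entirely within the slab.
Q_enc = ρ·(2x)·A and flux = 2EA, so 2EA = 2ρxA/ε₀ ⇒ E = |ρ|x/ε₀.
E = (2.35e-3)(0.0271)/(8.85×10^-12) = 7.20×10^6 N/C.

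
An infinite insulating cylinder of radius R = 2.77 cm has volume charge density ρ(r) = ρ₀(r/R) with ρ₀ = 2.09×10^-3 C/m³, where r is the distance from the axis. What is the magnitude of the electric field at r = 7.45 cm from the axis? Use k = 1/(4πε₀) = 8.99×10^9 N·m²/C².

|E| ≈ 8.11e5 V/m

By cylindrical symmetry E is radial; use a coaxial Gaussian cylinder of radius 7.45 cm and length L (r > R, full charge per length enclosed).
λ_enc = 2π ∫₀^R ρ₀(r'/R)^1 r' dr' = 2πρ₀R²/3 = 3.359e-6 C/m.
Applying ∮E·dA = Q_enc/ε₀ with the end caps contributing no flux:
E = 2k|λ_enc|/r = 2(8.99×10^9)(3.359×10^-6)/(0.0745) = 8.11×10^5 N/C.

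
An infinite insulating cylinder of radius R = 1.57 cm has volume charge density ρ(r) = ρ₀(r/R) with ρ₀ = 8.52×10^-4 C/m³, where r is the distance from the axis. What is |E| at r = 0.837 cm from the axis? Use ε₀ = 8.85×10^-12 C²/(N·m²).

|E| ≈ 1.43×10^5 N/C

Choose a coaxial cylinder of radius r = 0.837 cm (arbitrary length L) as the Gaussian surface (r < R).
Integrating ρ over the cross-section to radius r: λ_enc = (2πρ₀/R) ∫₀^r r'^2 dr' = 2πρ₀ r^3/(3·R) = 6.665×10^-8 C/m.
Gauss's law: E·2πrL = λ_enc L/ε₀.
E = |λ_enc|/(2πε₀r) = (6.665×10^-8)/(2π·8.85×10^-12·0.00837) = 1.43×10^5 N/C.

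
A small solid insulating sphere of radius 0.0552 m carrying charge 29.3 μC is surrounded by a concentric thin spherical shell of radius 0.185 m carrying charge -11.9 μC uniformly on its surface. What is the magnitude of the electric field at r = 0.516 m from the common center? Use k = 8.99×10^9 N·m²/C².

Use a concentric Gaussian sphere at r = 0.516 m (r > 0.185 m, enclosing both).
Q_enc = (29.3 μC) + (-11.9 μC) = 1.74×10^-5 C.
Since E is radial and uniform over the Gaussian sphere, Φ = E·4πr² = Q_enc/ε₀.
E = k|Q_enc|/r² = (8.99×10^9)(1.74e-5)/(0.516)² = 5.88×10^5 N/C.

|E| = 5.88e5 N/C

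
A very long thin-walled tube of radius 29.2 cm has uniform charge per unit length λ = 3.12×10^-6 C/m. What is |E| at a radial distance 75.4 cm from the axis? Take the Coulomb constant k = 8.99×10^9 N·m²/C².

Take a coaxial cylindrical Gaussian surface of radius r = 75.4 cm and length L (r > 29.2 cm).
The full line charge is enclosed: λ_enc = 3.12×10^-6 C/m.
Since E is radial and uniform over the curved surface, Φ = E·2πrL = Q_enc/ε₀ = λ_enc L/ε₀.
E = 2k|λ_enc|/r = 2(8.99×10^9)(3.12×10^-6)/(0.754) = 7.44×10^4 N/C.

|E| ≈ 7.44e4 N/C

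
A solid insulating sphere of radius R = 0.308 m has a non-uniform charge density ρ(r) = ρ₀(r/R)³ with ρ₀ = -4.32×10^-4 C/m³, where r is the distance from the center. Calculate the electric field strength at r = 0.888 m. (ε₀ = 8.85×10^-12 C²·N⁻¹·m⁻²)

|E| = 3.01×10^5 N/C

Symmetry ⇒ E = E(r) r̂. Gaussian sphere of radius r = 0.888 m (r > R, all charge enclosed).
Q_enc = 4π ∫₀^R ρ₀(r'/R)^3 r'² dr' = 4πρ₀R³/6 = -2.644×10^-5 C.
Applying ∮E·dA = Q_enc/ε₀ with Φ = E(4πr²):
E = |Q_enc|/(4πε₀r²) = (2.644e-5)/(4π·8.85×10^-12·(0.888)²) = 3.01×10^5 N/C.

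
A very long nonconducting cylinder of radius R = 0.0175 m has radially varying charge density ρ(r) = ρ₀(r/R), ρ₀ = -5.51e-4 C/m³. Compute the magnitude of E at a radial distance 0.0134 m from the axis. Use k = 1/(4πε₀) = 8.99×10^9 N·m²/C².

Coaxial Gaussian cylinder, radius r = 0.0134 m, length L (r < R).
λ_enc = ∫₀^r ρ(r')·2πr' dr' = (2πρ₀/R)·r^3/3 = -1.587e-7 C/m.
By Gauss's law (flux through the curved wall only), E·2πrL = λ_enc L/ε₀.
E = 2k|λ_enc|/r = 2(8.99×10^9)(1.587×10^-7)/(0.0134) = 2.13e5 N/C.

E ≈ 2.13×10^5 N/C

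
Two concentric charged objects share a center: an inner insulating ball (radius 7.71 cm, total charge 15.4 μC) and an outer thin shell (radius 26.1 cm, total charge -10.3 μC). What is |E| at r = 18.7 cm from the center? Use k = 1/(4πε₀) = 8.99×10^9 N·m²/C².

By spherical symmetry E is radial; choose a Gaussian sphere of radius r = 18.7 cm (between the bodies, 7.71 cm < r < 26.1 cm).
The shell at 26.1 cm lies outside the Gaussian surface, so Q_enc = 15.4 μC = 1.54×10^-5 C.
Gauss's law: E·4πr² = Q_enc/ε₀.
E = k|Q_enc|/r² = (8.99×10^9)(1.54×10^-5)/(0.187)² = 3.96×10^6 N/C.

|E| = 3.96×10^6 N/C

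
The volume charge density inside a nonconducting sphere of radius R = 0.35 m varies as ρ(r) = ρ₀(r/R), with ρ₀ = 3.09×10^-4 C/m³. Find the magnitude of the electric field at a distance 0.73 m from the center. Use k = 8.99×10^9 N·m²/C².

Use a concentric Gaussian sphere at r = 0.73 m (r > R, all charge enclosed).
Q_enc = 4π ∫₀^R ρ₀(r'/R)^1 r'² dr' = 4πρ₀R³/4 = 4.162e-5 C.
Gauss's law: E·4πr² = Q_enc/ε₀.
E = k|Q_enc|/r² = (8.99×10^9)(4.162×10^-5)/(0.73)² = 7.02×10^5 N/C.

|E| = 7.02e5 N/C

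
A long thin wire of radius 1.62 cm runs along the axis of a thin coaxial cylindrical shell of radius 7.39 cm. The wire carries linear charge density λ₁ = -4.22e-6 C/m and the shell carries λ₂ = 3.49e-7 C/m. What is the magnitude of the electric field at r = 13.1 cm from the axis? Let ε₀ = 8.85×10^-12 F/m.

5.31e5 N/C

Coaxial Gaussian cylinder, radius r = 13.1 cm, length L (r > 7.39 cm, enclosing both).
λ_enc = λ₁ + λ₂ = (-4.22e-6) + (3.49×10^-7) = -3.871e-6 C/m.
Gauss's law: E·2πrL = λ_enc L/ε₀.
E = |λ_enc|/(2πε₀r) = (3.871×10^-6)/(2π·8.85×10^-12·0.131) = 5.31e5 N/C.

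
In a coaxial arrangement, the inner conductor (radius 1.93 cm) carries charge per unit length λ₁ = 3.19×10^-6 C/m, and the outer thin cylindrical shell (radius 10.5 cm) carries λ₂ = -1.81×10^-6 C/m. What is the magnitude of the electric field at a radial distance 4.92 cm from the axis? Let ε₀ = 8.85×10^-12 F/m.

1.17×10^6 N/C

Choose a coaxial cylinder of radius r = 4.92 cm (arbitrary length L) as the Gaussian surface (between the conductors, 1.93 cm < r < 10.5 cm).
The shell at 10.5 cm lies outside the Gaussian surface, so λ_enc = λ₁ = 3.19×10^-6 C/m.
Since E is radial and uniform over the curved surface, Φ = E·2πrL = Q_enc/ε₀ = λ_enc L/ε₀.
E = |λ_enc|/(2πε₀r) = (3.19e-6)/(2π·8.85×10^-12·0.0492) = 1.17×10^6 N/C.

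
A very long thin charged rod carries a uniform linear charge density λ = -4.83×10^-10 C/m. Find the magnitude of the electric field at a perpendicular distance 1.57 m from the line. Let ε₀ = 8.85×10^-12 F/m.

|E| = 5.53 N/C

Take a coaxial cylindrical Gaussian surface of radius r = 1.57 m and length L.
Q_enc = λL, so λ_enc = -4.83e-10 C/m.
By Gauss's law (flux through the curved wall only), E·2πrL = λ_enc L/ε₀.
E = |λ_enc|/(2πε₀r) = (4.83e-10)/(2π·8.85×10^-12·1.57) = 5.53 N/C.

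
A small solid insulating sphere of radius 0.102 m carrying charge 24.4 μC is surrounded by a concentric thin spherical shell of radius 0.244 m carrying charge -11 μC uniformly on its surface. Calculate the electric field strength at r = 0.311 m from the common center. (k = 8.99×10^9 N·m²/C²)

|E| ≈ 1.25e6 N/C

Symmetry ⇒ E = E(r) r̂. Gaussian sphere of radius r = 0.311 m (r > 0.244 m, enclosing both).
Q_enc = (24.4 μC) + (-11 μC) = 1.34×10^-5 C.
Applying ∮E·dA = Q_enc/ε₀ with Φ = E(4πr²):
E = k|Q_enc|/r² = (8.99×10^9)(1.34e-5)/(0.311)² = 1.25e6 N/C.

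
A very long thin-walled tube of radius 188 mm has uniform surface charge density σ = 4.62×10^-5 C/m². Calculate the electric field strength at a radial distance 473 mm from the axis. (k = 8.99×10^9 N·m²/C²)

|E| = 2.07×10^6 N/C

Take a coaxial cylindrical Gaussian surface of radius r = 473 mm and length L (r > 188 mm).
The whole shell is enclosed: λ_enc = σ·2πR = (4.62×10^-5)·2π·(0.188) = 5.457×10^-5 C/m.
Since E is radial and uniform over the curved surface, Φ = E·2πrL = Q_enc/ε₀ = λ_enc L/ε₀.
E = 2k|λ_enc|/r = 2(8.99×10^9)(5.457e-5)/(0.473) = 2.07e6 N/C.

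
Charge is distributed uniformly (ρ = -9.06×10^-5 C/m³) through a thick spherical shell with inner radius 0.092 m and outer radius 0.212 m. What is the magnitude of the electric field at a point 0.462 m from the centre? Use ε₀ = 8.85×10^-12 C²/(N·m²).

E ≈ 1.40×10^5 V/m

Use a concentric Gaussian sphere at r = 0.462 m (r > 0.212 m, enclosing the whole shell).
Q_enc = ρ·(4π/3)(b³ − a³) = (-9.06e-5)·(4π/3)·((0.212)³ − (0.092)³) = -3.32e-6 C.
Gauss's law: E·4πr² = Q_enc/ε₀.
E = |Q_enc|/(4πε₀r²) = (3.32×10^-6)/(4π·8.85×10^-12·(0.462)²) = 1.40×10^5 N/C.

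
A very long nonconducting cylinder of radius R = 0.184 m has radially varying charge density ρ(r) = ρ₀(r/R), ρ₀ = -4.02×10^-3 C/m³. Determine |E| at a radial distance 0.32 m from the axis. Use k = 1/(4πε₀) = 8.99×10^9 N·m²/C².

|E| = 1.60×10^7 N/C

Choose a coaxial cylinder of radius r = 0.32 m (arbitrary length L) as the Gaussian surface (r > R, full charge per length enclosed).
λ_enc = 2π ∫₀^R ρ₀(r'/R)^1 r' dr' = 2πρ₀R²/3 = -2.85e-4 C/m.
Applying ∮E·dA = Q_enc/ε₀ with the end caps contributing no flux:
E = 2k|λ_enc|/r = 2(8.99×10^9)(2.85×10^-4)/(0.32) = 1.60e7 N/C.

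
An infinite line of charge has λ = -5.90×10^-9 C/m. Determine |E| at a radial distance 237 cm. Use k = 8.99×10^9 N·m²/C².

Choose a coaxial cylinder of radius r = 237 cm (arbitrary length L) as the Gaussian surface.
Q_enc = λL, so λ_enc = -5.90×10^-9 C/m.
Since E is radial and uniform over the curved surface, Φ = E·2πrL = Q_enc/ε₀ = λ_enc L/ε₀.
E = 2k|λ_enc|/r = 2(8.99×10^9)(5.90×10^-9)/(2.37) = 44.8 N/C.

|E| ≈ 44.8 N/C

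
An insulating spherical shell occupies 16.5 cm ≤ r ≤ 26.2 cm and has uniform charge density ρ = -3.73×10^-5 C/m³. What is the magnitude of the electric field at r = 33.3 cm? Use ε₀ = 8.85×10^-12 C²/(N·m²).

1.71e5 N/C

By spherical symmetry E is radial; choose a Gaussian sphere of radius r = 33.3 cm (r > 26.2 cm, enclosing the whole shell).
Q_enc = ρ·(4π/3)(b³ − a³) = (-3.73×10^-5)·(4π/3)·((0.262)³ − (0.165)³) = -2.108×10^-6 C.
Gauss's law: E·4πr² = Q_enc/ε₀.
E = |Q_enc|/(4πε₀r²) = (2.108×10^-6)/(4π·8.85×10^-12·(0.333)²) = 1.71e5 N/C.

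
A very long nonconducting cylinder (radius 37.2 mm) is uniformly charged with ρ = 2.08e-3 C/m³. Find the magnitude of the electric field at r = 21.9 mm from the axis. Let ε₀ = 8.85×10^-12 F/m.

By cylindrical symmetry E is radial; use a coaxial Gaussian cylinder of radius 21.9 mm and length L (r < R).
Charge inside radius r per length L is ρ·πr²·L, so λ_enc = ρπr² = 3.134e-6 C/m.
By Gauss's law (flux through the curved wall only), E·2πrL = λ_enc L/ε₀.
E = |λ_enc|/(2πε₀r) = (3.134×10^-6)/(2π·8.85×10^-12·0.0219) = 2.57e6 N/C.

E = 2.57×10^6 V/m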